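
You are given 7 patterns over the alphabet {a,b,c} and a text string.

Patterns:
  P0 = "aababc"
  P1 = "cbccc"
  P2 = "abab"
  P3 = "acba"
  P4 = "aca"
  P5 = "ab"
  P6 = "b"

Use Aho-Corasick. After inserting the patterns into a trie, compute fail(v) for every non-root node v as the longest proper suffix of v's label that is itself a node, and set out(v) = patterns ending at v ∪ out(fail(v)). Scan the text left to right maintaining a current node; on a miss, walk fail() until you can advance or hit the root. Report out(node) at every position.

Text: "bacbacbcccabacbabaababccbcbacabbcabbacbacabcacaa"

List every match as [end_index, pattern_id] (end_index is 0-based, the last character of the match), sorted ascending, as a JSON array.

Build automaton:
Trie nodes:
  n0 'ε': a→1 b→19 c→7
  n1 'a': a→2 b→12 c→15
  n2 'aa': b→3
  n3 'aab': a→4
  n4 'aaba': b→5
  n5 'aabab': c→6
  n6 'aababc': ·  ←P0
  n7 'c': b→8
  n8 'cb': c→9
  n9 'cbc': c→10
  n10 'cbcc': c→11
  n11 'cbccc': ·  ←P1
  n12 'ab': a→13  ←P5
  n13 'aba': b→14
  n14 'abab': ·  ←P2
  n15 'ac': a→18 b→16
  n16 'acb': a→17
  n17 'acba': ·  ←P3
  n18 'aca': ·  ←P4
  n19 'b': ·  ←P6

BFS fail/out derivation:
  n1('a'): parent n0 fail=0; on 'a' 0 → fail=0;  out ∅∪∅=∅
  n7('c'): parent n0 fail=0; on 'c' 0 → fail=0;  out ∅∪∅=∅
  n19('b'): parent n0 fail=0; on 'b' 0 → fail=0;  out {6}∪∅={6}
  n2('aa'): parent n1 fail=0; on 'a' 0 → fail=1;  out ∅∪∅=∅
  n8('cb'): parent n7 fail=0; on 'b' 0 → fail=19;  out ∅∪{6}={6}
  n12('ab'): parent n1 fail=0; on 'b' 0 → fail=19;  out {5}∪{6}={5,6}
  n15('ac'): parent n1 fail=0; on 'c' 0 → fail=7;  out ∅∪∅=∅
  n3('aab'): parent n2 fail=1; on 'b' 1 → fail=12;  out ∅∪{5,6}={5,6}
  n9('cbc'): parent n8 fail=19; on 'c' 19→0 → fail=7;  out ∅∪∅=∅
  n13('aba'): parent n12 fail=19; on 'a' 19→0 → fail=1;  out ∅∪∅=∅
  n16('acb'): parent n15 fail=7; on 'b' 7 → fail=8;  out ∅∪{6}={6}
  n18('aca'): parent n15 fail=7; on 'a' 7→0 → fail=1;  out {4}∪∅={4}
  n4('aaba'): parent n3 fail=12; on 'a' 12 → fail=13;  out ∅∪∅=∅
  n10('cbcc'): parent n9 fail=7; on 'c' 7→0 → fail=7;  out ∅∪∅=∅
  n14('abab'): parent n13 fail=1; on 'b' 1 → fail=12;  out {2}∪{5,6}={2,5,6}
  n17('acba'): parent n16 fail=8; on 'a' 8→19→0 → fail=1;  out {3}∪∅={3}
  n5('aabab'): parent n4 fail=13; on 'b' 13 → fail=14;  out ∅∪{2,5,6}={2,5,6}
  n11('cbccc'): parent n10 fail=7; on 'c' 7→0 → fail=7;  out {1}∪∅={1}
  n6('aababc'): parent n5 fail=14; on 'c' 14→12→19→0 → fail=7;  out {0}∪∅={0}

Run:
i=0 'b': node 0→19  ** P6@[0:0]
i=1 'a': node 19→1 ·f
i=2 'c': node 1→15
i=3 'b': node 15→16  ** P6@[3:3]
i=4 'a': node 16→17  ** P3@[1:4]
i=5 'c': node 17→15 ·f
i=6 'b': node 15→16  ** P6@[6:6]
i=7 'c': node 16→9 ·f
i=8 'c': node 9→10
i=9 'c': node 10→11  ** P1@[5:9]
i=10 'a': node 11→1 ·f
i=11 'b': node 1→12  ** P5@[10:11],P6@[11:11]
i=12 'a': node 12→13
i=13 'c': node 13→15 ·f
i=14 'b': node 15→16  ** P6@[14:14]
i=15 'a': node 16→17  ** P3@[12:15]
i=16 'b': node 17→12 ·f  ** P5@[15:16],P6@[16:16]
i=17 'a': node 12→13
i=18 'a': node 13→2 ·f
i=19 'b': node 2→3  ** P5@[18:19],P6@[19:19]
i=20 'a': node 3→4
i=21 'b': node 4→5  ** P2@[18:21],P5@[20:21],P6@[21:21]
i=22 'c': node 5→6  ** P0@[17:22]
i=23 'c': node 6→7 ·f
i=24 'b': node 7→8  ** P6@[24:24]
i=25 'c': node 8→9
i=26 'b': node 9→8 ·f  ** P6@[26:26]
i=27 'a': node 8→1 ·f
i=28 'c': node 1→15
i=29 'a': node 15→18  ** P4@[27:29]
i=30 'b': node 18→12 ·f  ** P5@[29:30],P6@[30:30]
i=31 'b': node 12→19 ·f  ** P6@[31:31]
i=32 'c': node 19→7 ·f
i=33 'a': node 7→1 ·f
i=34 'b': node 1→12  ** P5@[33:34],P6@[34:34]
i=35 'b': node 12→19 ·f  ** P6@[35:35]
i=36 'a': node 19→1 ·f
i=37 'c': node 1→15
i=38 'b': node 15→16  ** P6@[38:38]
i=39 'a': node 16→17  ** P3@[36:39]
i=40 'c': node 17→15 ·f
i=41 'a': node 15→18  ** P4@[39:41]
i=42 'b': node 18→12 ·f  ** P5@[41:42],P6@[42:42]
i=43 'c': node 12→7 ·f
i=44 'a': node 7→1 ·f
i=45 'c': node 1→15
i=46 'a': node 15→18  ** P4@[44:46]
i=47 'a': node 18→2 ·f

All matches (sorted): [[0,6],[3,6],[4,3],[6,6],[9,1],[11,5],[11,6],[14,6],[15,3],[16,5],[16,6],[19,5],[19,6],[21,2],[21,5],[21,6],[22,0],[24,6],[26,6],[29,4],[30,5],[30,6],[31,6],[34,5],[34,6],[35,6],[38,6],[39,3],[41,4],[42,5],[42,6],[46,4]]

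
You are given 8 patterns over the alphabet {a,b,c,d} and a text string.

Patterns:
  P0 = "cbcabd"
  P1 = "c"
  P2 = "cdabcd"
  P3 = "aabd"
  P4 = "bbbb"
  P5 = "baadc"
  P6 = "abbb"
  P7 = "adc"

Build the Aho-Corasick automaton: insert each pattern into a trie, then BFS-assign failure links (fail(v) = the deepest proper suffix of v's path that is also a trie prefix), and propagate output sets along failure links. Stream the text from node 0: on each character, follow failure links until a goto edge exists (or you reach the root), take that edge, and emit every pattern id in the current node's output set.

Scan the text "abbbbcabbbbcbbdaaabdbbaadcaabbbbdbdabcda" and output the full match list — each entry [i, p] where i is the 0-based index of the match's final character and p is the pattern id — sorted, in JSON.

Build automaton:
Trie nodes:
  0='ε' goto a→12 b→16 c→1
  1='c' goto b→2 d→7  ←P1
  2='cb' goto c→3
  3='cbc' goto a→4
  4='cbca' goto b→5
  5='cbcab' goto d→6
  6='cbcabd' goto ·  ←P0
  7='cd' goto a→8
  8='cda' goto b→9
  9='cdab' goto c→10
  10='cdabc' goto d→11
  11='cdabcd' goto ·  ←P2
  12='a' goto a→13 b→24 d→27
  13='aa' goto b→14
  14='aab' goto d→15
  15='aabd' goto ·  ←P3
  16='b' goto a→20 b→17
  17='bb' goto b→18
  18='bbb' goto b→19
  19='bbbb' goto ·  ←P4
  20='ba' goto a→21
  21='baa' goto d→22
  22='baad' goto c→23
  23='baadc' goto ·  ←P5
  24='ab' goto b→25
  25='abb' goto b→26
  26='abbb' goto ·  ←P6
  27='ad' goto c→28
  28='adc' goto ·  ←P7

BFS fail/out derivation:
  fail(1) 'c': from fail(0)=0 chase 'c': 0 ⇒ 0;  out={1}∪out(0)={1}
  fail(12) 'a': from fail(0)=0 chase 'a': 0 ⇒ 0;  out=∅∪out(0)=∅
  fail(16) 'b': from fail(0)=0 chase 'b': 0 ⇒ 0;  out=∅∪out(0)=∅
  fail(2) 'cb': from fail(1)=0 chase 'b': 0 ⇒ 16;  out=∅∪out(16)=∅
  fail(7) 'cd': from fail(1)=0 chase 'd': 0 ⇒ 0;  out=∅∪out(0)=∅
  fail(13) 'aa': from fail(12)=0 chase 'a': 0 ⇒ 12;  out=∅∪out(12)=∅
  fail(17) 'bb': from fail(16)=0 chase 'b': 0 ⇒ 16;  out=∅∪out(16)=∅
  fail(20) 'ba': from fail(16)=0 chase 'a': 0 ⇒ 12;  out=∅∪out(12)=∅
  fail(24) 'ab': from fail(12)=0 chase 'b': 0 ⇒ 16;  out=∅∪out(16)=∅
  fail(27) 'ad': from fail(12)=0 chase 'd': 0 ⇒ 0;  out=∅∪out(0)=∅
  fail(3) 'cbc': from fail(2)=16 chase 'c': 16→0 ⇒ 1;  out=∅∪out(1)={1}
  fail(8) 'cda': from fail(7)=0 chase 'a': 0 ⇒ 12;  out=∅∪out(12)=∅
  fail(14) 'aab': from fail(13)=12 chase 'b': 12 ⇒ 24;  out=∅∪out(24)=∅
  fail(18) 'bbb': from fail(17)=16 chase 'b': 16 ⇒ 17;  out=∅∪out(17)=∅
  fail(21) 'baa': from fail(20)=12 chase 'a': 12 ⇒ 13;  out=∅∪out(13)=∅
  fail(25) 'abb': from fail(24)=16 chase 'b': 16 ⇒ 17;  out=∅∪out(17)=∅
  fail(28) 'adc': from fail(27)=0 chase 'c': 0 ⇒ 1;  out={7}∪out(1)={1,7}
  fail(4) 'cbca': from fail(3)=1 chase 'a': 1→0 ⇒ 12;  out=∅∪out(12)=∅
  fail(9) 'cdab': from fail(8)=12 chase 'b': 12 ⇒ 24;  out=∅∪out(24)=∅
  fail(15) 'aabd': from fail(14)=24 chase 'd': 24→16→0 ⇒ 0;  out={3}∪out(0)={3}
  fail(19) 'bbbb': from fail(18)=17 chase 'b': 17 ⇒ 18;  out={4}∪out(18)={4}
  fail(22) 'baad': from fail(21)=13 chase 'd': 13→12 ⇒ 27;  out=∅∪out(27)=∅
  fail(26) 'abbb': from fail(25)=17 chase 'b': 17 ⇒ 18;  out={6}∪out(18)={6}
  fail(5) 'cbcab': from fail(4)=12 chase 'b': 12 ⇒ 24;  out=∅∪out(24)=∅
  fail(10) 'cdabc': from fail(9)=24 chase 'c': 24→16→0 ⇒ 1;  out=∅∪out(1)={1}
  fail(23) 'baadc': from fail(22)=27 chase 'c': 27 ⇒ 28;  out={5}∪out(28)={1,5,7}
  fail(6) 'cbcabd': from fail(5)=24 chase 'd': 24→16→0 ⇒ 0;  out={0}∪out(0)={0}
  fail(11) 'cdabcd': from fail(10)=1 chase 'd': 1 ⇒ 7;  out={2}∪out(7)={2}

Text stream:
pos 0 'a': at 12
pos 1 'b': at 24
pos 2 'b': at 25
pos 3 'b': at 26  ** P6@[0:3]
pos 4 'b': at 19 (fail-walked)  ** P4@[1:4]
pos 5 'c': at 1 (fail-walked)  ** P1@[5:5]
pos 6 'a': at 12 (fail-walked)
pos 7 'b': at 24
pos 8 'b': at 25
pos 9 'b': at 26  ** P6@[6:9]
pos 10 'b': at 19 (fail-walked)  ** P4@[7:10]
pos 11 'c': at 1 (fail-walked)  ** P1@[11:11]
pos 12 'b': at 2
pos 13 'b': at 17 (fail-walked)
pos 14 'd': at 0 (fail-walked)
pos 15 'a': at 12
pos 16 'a': at 13
pos 17 'a': at 13 (fail-walked)
pos 18 'b': at 14
pos 19 'd': at 15  ** P3@[16:19]
pos 20 'b': at 16 (fail-walked)
pos 21 'b': at 17
pos 22 'a': at 20 (fail-walked)
pos 23 'a': at 21
pos 24 'd': at 22
pos 25 'c': at 23  ** P1@[25:25],P5@[21:25],P7@[23:25]
pos 26 'a': at 12 (fail-walked)
pos 27 'a': at 13
pos 28 'b': at 14
pos 29 'b': at 25 (fail-walked)
pos 30 'b': at 26  ** P6@[27:30]
pos 31 'b': at 19 (fail-walked)  ** P4@[28:31]
pos 32 'd': at 0 (fail-walked)
pos 33 'b': at 16
pos 34 'd': at 0 (fail-walked)
pos 35 'a': at 12
pos 36 'b': at 24
pos 37 'c': at 1 (fail-walked)  ** P1@[37:37]
pos 38 'd': at 7
pos 39 'a': at 8

Result: [[3,6],[4,4],[5,1],[9,6],[10,4],[11,1],[19,3],[25,1],[25,5],[25,7],[30,6],[31,4],[37,1]]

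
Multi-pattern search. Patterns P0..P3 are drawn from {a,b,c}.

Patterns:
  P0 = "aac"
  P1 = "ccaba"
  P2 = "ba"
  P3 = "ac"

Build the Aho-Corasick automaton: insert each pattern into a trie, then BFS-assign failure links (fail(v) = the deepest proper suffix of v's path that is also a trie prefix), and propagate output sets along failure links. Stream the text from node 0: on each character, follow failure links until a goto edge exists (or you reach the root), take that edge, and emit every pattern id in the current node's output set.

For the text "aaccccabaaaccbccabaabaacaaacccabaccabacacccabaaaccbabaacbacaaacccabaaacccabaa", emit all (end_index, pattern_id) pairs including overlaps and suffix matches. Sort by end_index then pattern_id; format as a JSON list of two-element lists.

Build:
Trie (insert patterns):
  n0 'ε': a→1 b→9 c→4
  n1 'a': a→2 c→11
  n2 'aa': c→3
  n3 'aac': ·  ←P0
  n4 'c': c→5
  n5 'cc': a→6
  n6 'cca': b→7
  n7 'ccab': a→8
  n8 'ccaba': ·  ←P1
  n9 'b': a→10
  n10 'ba': ·  ←P2
  n11 'ac': ·  ←P3

BFS fail/out derivation:
  fail(1) 'a': from fail(0)=0 chase 'a': 0 ⇒ 0;  out=∅∪out(0)=∅
  fail(4) 'c': from fail(0)=0 chase 'c': 0 ⇒ 0;  out=∅∪out(0)=∅
  fail(9) 'b': from fail(0)=0 chase 'b': 0 ⇒ 0;  out=∅∪out(0)=∅
  fail(2) 'aa': from fail(1)=0 chase 'a': 0 ⇒ 1;  out=∅∪out(1)=∅
  fail(5) 'cc': from fail(4)=0 chase 'c': 0 ⇒ 4;  out=∅∪out(4)=∅
  fail(10) 'ba': from fail(9)=0 chase 'a': 0 ⇒ 1;  out={2}∪out(1)={2}
  fail(11) 'ac': from fail(1)=0 chase 'c': 0 ⇒ 4;  out={3}∪out(4)={3}
  fail(3) 'aac': from fail(2)=1 chase 'c': 1 ⇒ 11;  out={0}∪out(11)={0,3}
  fail(6) 'cca': from fail(5)=4 chase 'a': 4→0 ⇒ 1;  out=∅∪out(1)=∅
  fail(7) 'ccab': from fail(6)=1 chase 'b': 1→0 ⇒ 9;  out=∅∪out(9)=∅
  fail(8) 'ccaba': from fail(7)=9 chase 'a': 9 ⇒ 10;  out={1}∪out(10)={1,2}

Run:
[0] read 'a'  n0⇒n1
[1] read 'a'  n1⇒n2
[2] read 'c'  n2⇒n3  → match P0@[0:2],P3@[1:2]
[3] read 'c'  n3⇒n5 ·f
[4] read 'c'  n5⇒n5 ·f
[5] read 'c'  n5⇒n5 ·f
[6] read 'a'  n5⇒n6
[7] read 'b'  n6⇒n7
[8] read 'a'  n7⇒n8  → match P1@[4:8],P2@[7:8]
[9] read 'a'  n8⇒n2 ·f
[10] read 'a'  n2⇒n2 ·f
[11] read 'c'  n2⇒n3  → match P0@[9:11],P3@[10:11]
[12] read 'c'  n3⇒n5 ·f
[13] read 'b'  n5⇒n9 ·f
[14] read 'c'  n9⇒n4 ·f
[15] read 'c'  n4⇒n5
[16] read 'a'  n5⇒n6
[17] read 'b'  n6⇒n7
[18] read 'a'  n7⇒n8  → match P1@[14:18],P2@[17:18]
[19] read 'a'  n8⇒n2 ·f
[20] read 'b'  n2⇒n9 ·f
[21] read 'a'  n9⇒n10  → match P2@[20:21]
[22] read 'a'  n10⇒n2 ·f
[23] read 'c'  n2⇒n3  → match P0@[21:23],P3@[22:23]
[24] read 'a'  n3⇒n1 ·f
[25] read 'a'  n1⇒n2
[26] read 'a'  n2⇒n2 ·f
[27] read 'c'  n2⇒n3  → match P0@[25:27],P3@[26:27]
[28] read 'c'  n3⇒n5 ·f
[29] read 'c'  n5⇒n5 ·f
[30] read 'a'  n5⇒n6
[31] read 'b'  n6⇒n7
[32] read 'a'  n7⇒n8  → match P1@[28:32],P2@[31:32]
[33] read 'c'  n8⇒n11 ·f  → match P3@[32:33]
[34] read 'c'  n11⇒n5 ·f
[35] read 'a'  n5⇒n6
[36] read 'b'  n6⇒n7
[37] read 'a'  n7⇒n8  → match P1@[33:37],P2@[36:37]
[38] read 'c'  n8⇒n11 ·f  → match P3@[37:38]
[39] read 'a'  n11⇒n1 ·f
[40] read 'c'  n1⇒n11  → match P3@[39:40]
[41] read 'c'  n11⇒n5 ·f
[42] read 'c'  n5⇒n5 ·f
[43] read 'a'  n5⇒n6
[44] read 'b'  n6⇒n7
[45] read 'a'  n7⇒n8  → match P1@[41:45],P2@[44:45]
[46] read 'a'  n8⇒n2 ·f
[47] read 'a'  n2⇒n2 ·f
[48] read 'c'  n2⇒n3  → match P0@[46:48],P3@[47:48]
[49] read 'c'  n3⇒n5 ·f
[50] read 'b'  n5⇒n9 ·f
[51] read 'a'  n9⇒n10  → match P2@[50:51]
[52] read 'b'  n10⇒n9 ·f
[53] read 'a'  n9⇒n10  → match P2@[52:53]
[54] read 'a'  n10⇒n2 ·f
[55] read 'c'  n2⇒n3  → match P0@[53:55],P3@[54:55]
[56] read 'b'  n3⇒n9 ·f
[57] read 'a'  n9⇒n10  → match P2@[56:57]
[58] read 'c'  n10⇒n11 ·f  → match P3@[57:58]
[59] read 'a'  n11⇒n1 ·f
[60] read 'a'  n1⇒n2
[61] read 'a'  n2⇒n2 ·f
[62] read 'c'  n2⇒n3  → match P0@[60:62],P3@[61:62]
[63] read 'c'  n3⇒n5 ·f
[64] read 'c'  n5⇒n5 ·f
[65] read 'a'  n5⇒n6
[66] read 'b'  n6⇒n7
[67] read 'a'  n7⇒n8  → match P1@[63:67],P2@[66:67]
[68] read 'a'  n8⇒n2 ·f
[69] read 'a'  n2⇒n2 ·f
[70] read 'c'  n2⇒n3  → match P0@[68:70],P3@[69:70]
[71] read 'c'  n3⇒n5 ·f
[72] read 'c'  n5⇒n5 ·f
[73] read 'a'  n5⇒n6
[74] read 'b'  n6⇒n7
[75] read 'a'  n7⇒n8  → match P1@[71:75],P2@[74:75]
[76] read 'a'  n8⇒n2 ·f

Result: [[2,0],[2,3],[8,1],[8,2],[11,0],[11,3],[18,1],[18,2],[21,2],[23,0],[23,3],[27,0],[27,3],[32,1],[32,2],[33,3],[37,1],[37,2],[38,3],[40,3],[45,1],[45,2],[48,0],[48,3],[51,2],[53,2],[55,0],[55,3],[57,2],[58,3],[62,0],[62,3],[67,1],[67,2],[70,0],[70,3],[75,1],[75,2]]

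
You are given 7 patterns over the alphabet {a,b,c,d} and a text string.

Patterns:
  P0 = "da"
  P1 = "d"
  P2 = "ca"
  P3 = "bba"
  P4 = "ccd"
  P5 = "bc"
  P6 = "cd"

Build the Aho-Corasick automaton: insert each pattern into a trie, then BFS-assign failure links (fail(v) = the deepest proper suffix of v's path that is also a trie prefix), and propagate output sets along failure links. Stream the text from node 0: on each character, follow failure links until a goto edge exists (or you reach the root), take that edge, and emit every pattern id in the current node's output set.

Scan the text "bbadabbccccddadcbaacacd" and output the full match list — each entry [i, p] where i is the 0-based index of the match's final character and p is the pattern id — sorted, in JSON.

Build automaton:
Trie nodes:
  0='ε' goto b→5 c→3 d→1
  1='d' goto a→2  ←P1
  2='da' goto ·  ←P0
  3='c' goto a→4 c→8 d→11
  4='ca' goto ·  ←P2
  5='b' goto b→6 c→10
  6='bb' goto a→7
  7='bba' goto ·  ←P3
  8='cc' goto d→9
  9='ccd' goto ·  ←P4
  10='bc' goto ·  ←P5
  11='cd' goto ·  ←P6

BFS fail/out derivation:
  n1('d'): parent n0 fail=0; on 'd' 0 → fail=0;  out {1}∪∅={1}
  n3('c'): parent n0 fail=0; on 'c' 0 → fail=0;  out ∅∪∅=∅
  n5('b'): parent n0 fail=0; on 'b' 0 → fail=0;  out ∅∪∅=∅
  n2('da'): parent n1 fail=0; on 'a' 0 → fail=0;  out {0}∪∅={0}
  n4('ca'): parent n3 fail=0; on 'a' 0 → fail=0;  out {2}∪∅={2}
  n6('bb'): parent n5 fail=0; on 'b' 0 → fail=5;  out ∅∪∅=∅
  n8('cc'): parent n3 fail=0; on 'c' 0 → fail=3;  out ∅∪∅=∅
  n10('bc'): parent n5 fail=0; on 'c' 0 → fail=3;  out {5}∪∅={5}
  n11('cd'): parent n3 fail=0; on 'd' 0 → fail=1;  out {6}∪{1}={1,6}
  n7('bba'): parent n6 fail=5; on 'a' 5→0 → fail=0;  out {3}∪∅={3}
  n9('ccd'): parent n8 fail=3; on 'd' 3 → fail=11;  out {4}∪{1,6}={1,4,6}

Scan:
i=0 'b': node 0→5
i=1 'b': node 5→6
i=2 'a': node 6→7  emit P3@[0:2]
i=3 'd': node 7→1 (via fail)  emit P1@[3:3]
i=4 'a': node 1→2  emit P0@[3:4]
i=5 'b': node 2→5 (via fail)
i=6 'b': node 5→6
i=7 'c': node 6→10 (via fail)  emit P5@[6:7]
i=8 'c': node 10→8 (via fail)
i=9 'c': node 8→8 (via fail)
i=10 'c': node 8→8 (via fail)
i=11 'd': node 8→9  emit P1@[11:11],P4@[9:11],P6@[10:11]
i=12 'd': node 9→1 (via fail)  emit P1@[12:12]
i=13 'a': node 1→2  emit P0@[12:13]
i=14 'd': node 2→1 (via fail)  emit P1@[14:14]
i=15 'c': node 1→3 (via fail)
i=16 'b': node 3→5 (via fail)
i=17 'a': node 5→0 (via fail)
i=18 'a': node 0→0
i=19 'c': node 0→3
i=20 'a': node 3→4  emit P2@[19:20]
i=21 'c': node 4→3 (via fail)
i=22 'd': node 3→11  emit P1@[22:22],P6@[21:22]

Matches: [[2,3],[3,1],[4,0],[7,5],[11,1],[11,4],[11,6],[12,1],[13,0],[14,1],[20,2],[22,1],[22,6]]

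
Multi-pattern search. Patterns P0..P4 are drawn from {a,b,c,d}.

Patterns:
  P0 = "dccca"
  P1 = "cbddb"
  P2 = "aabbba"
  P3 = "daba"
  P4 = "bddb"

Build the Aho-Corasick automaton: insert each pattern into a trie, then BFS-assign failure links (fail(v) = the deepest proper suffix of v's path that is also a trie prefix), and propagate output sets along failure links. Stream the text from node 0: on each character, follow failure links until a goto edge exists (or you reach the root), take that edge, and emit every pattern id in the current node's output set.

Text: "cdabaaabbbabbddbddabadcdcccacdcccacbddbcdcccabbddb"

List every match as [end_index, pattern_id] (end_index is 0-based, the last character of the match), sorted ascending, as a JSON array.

Build:
Trie (insert patterns):
  n0 'ε': a→11 b→20 c→6 d→1
  n1 'd': a→17 c→2
  n2 'dc': c→3
  n3 'dcc': c→4
  n4 'dccc': a→5
  n5 'dccca': ·  ←P0
  n6 'c': b→7
  n7 'cb': d→8
  n8 'cbd': d→9
  n9 'cbdd': b→10
  n10 'cbddb': ·  ←P1
  n11 'a': a→12
  n12 'aa': b→13
  n13 'aab': b→14
  n14 'aabb': b→15
  n15 'aabbb': a→16
  n16 'aabbba': ·  ←P2
  n17 'da': b→18
  n18 'dab': a→19
  n19 'daba': ·  ←P3
  n20 'b': d→21
  n21 'bd': d→22
  n22 'bdd': b→23
  n23 'bddb': ·  ←P4

Failure links (BFS by depth):
  n1('d'): parent n0 fail=0; on 'd' 0 → fail=0;  out ∅∪∅=∅
  n6('c'): parent n0 fail=0; on 'c' 0 → fail=0;  out ∅∪∅=∅
  n11('a'): parent n0 fail=0; on 'a' 0 → fail=0;  out ∅∪∅=∅
  n20('b'): parent n0 fail=0; on 'b' 0 → fail=0;  out ∅∪∅=∅
  n2('dc'): parent n1 fail=0; on 'c' 0 → fail=6;  out ∅∪∅=∅
  n7('cb'): parent n6 fail=0; on 'b' 0 → fail=20;  out ∅∪∅=∅
  n12('aa'): parent n11 fail=0; on 'a' 0 → fail=11;  out ∅∪∅=∅
  n17('da'): parent n1 fail=0; on 'a' 0 → fail=11;  out ∅∪∅=∅
  n21('bd'): parent n20 fail=0; on 'd' 0 → fail=1;  out ∅∪∅=∅
  n3('dcc'): parent n2 fail=6; on 'c' 6→0 → fail=6;  out ∅∪∅=∅
  n8('cbd'): parent n7 fail=20; on 'd' 20 → fail=21;  out ∅∪∅=∅
  n13('aab'): parent n12 fail=11; on 'b' 11→0 → fail=20;  out ∅∪∅=∅
  n18('dab'): parent n17 fail=11; on 'b' 11→0 → fail=20;  out ∅∪∅=∅
  n22('bdd'): parent n21 fail=1; on 'd' 1→0 → fail=1;  out ∅∪∅=∅
  n4('dccc'): parent n3 fail=6; on 'c' 6→0 → fail=6;  out ∅∪∅=∅
  n9('cbdd'): parent n8 fail=21; on 'd' 21 → fail=22;  out ∅∪∅=∅
  n14('aabb'): parent n13 fail=20; on 'b' 20→0 → fail=20;  out ∅∪∅=∅
  n19('daba'): parent n18 fail=20; on 'a' 20→0 → fail=11;  out {3}∪∅={3}
  n23('bddb'): parent n22 fail=1; on 'b' 1→0 → fail=20;  out {4}∪∅={4}
  n5('dccca'): parent n4 fail=6; on 'a' 6→0 → fail=11;  out {0}∪∅={0}
  n10('cbddb'): parent n9 fail=22; on 'b' 22 → fail=23;  out {1}∪{4}={1,4}
  n15('aabbb'): parent n14 fail=20; on 'b' 20→0 → fail=20;  out ∅∪∅=∅
  n16('aabbba'): parent n15 fail=20; on 'a' 20→0 → fail=11;  out {2}∪∅={2}

Run:
i=0 'c': node 0→6
i=1 'd': node 6→1 (via fail)
i=2 'a': node 1→17
i=3 'b': node 17→18
i=4 'a': node 18→19  emit P3@[1:4]
i=5 'a': node 19→12 (via fail)
i=6 'a': node 12→12 (via fail)
i=7 'b': node 12→13
i=8 'b': node 13→14
i=9 'b': node 14→15
i=10 'a': node 15→16  emit P2@[5:10]
i=11 'b': node 16→20 (via fail)
i=12 'b': node 20→20 (via fail)
i=13 'd': node 20→21
i=14 'd': node 21→22
i=15 'b': node 22→23  emit P4@[12:15]
i=16 'd': node 23→21 (via fail)
i=17 'd': node 21→22
i=18 'a': node 22→17 (via fail)
i=19 'b': node 17→18
i=20 'a': node 18→19  emit P3@[17:20]
i=21 'd': node 19→1 (via fail)
i=22 'c': node 1→2
i=23 'd': node 2→1 (via fail)
i=24 'c': node 1→2
i=25 'c': node 2→3
i=26 'c': node 3→4
i=27 'a': node 4→5  emit P0@[23:27]
i=28 'c': node 5→6 (via fail)
i=29 'd': node 6→1 (via fail)
i=30 'c': node 1→2
i=31 'c': node 2→3
i=32 'c': node 3→4
i=33 'a': node 4→5  emit P0@[29:33]
i=34 'c': node 5→6 (via fail)
i=35 'b': node 6→7
i=36 'd': node 7→8
i=37 'd': node 8→9
i=38 'b': node 9→10  emit P1@[34:38],P4@[35:38]
i=39 'c': node 10→6 (via fail)
i=40 'd': node 6→1 (via fail)
i=41 'c': node 1→2
i=42 'c': node 2→3
i=43 'c': node 3→4
i=44 'a': node 4→5  emit P0@[40:44]
i=45 'b': node 5→20 (via fail)
i=46 'b': node 20→20 (via fail)
i=47 'd': node 20→21
i=48 'd': node 21→22
i=49 'b': node 22→23  emit P4@[46:49]

Result: [[4,3],[10,2],[15,4],[20,3],[27,0],[33,0],[38,1],[38,4],[44,0],[49,4]]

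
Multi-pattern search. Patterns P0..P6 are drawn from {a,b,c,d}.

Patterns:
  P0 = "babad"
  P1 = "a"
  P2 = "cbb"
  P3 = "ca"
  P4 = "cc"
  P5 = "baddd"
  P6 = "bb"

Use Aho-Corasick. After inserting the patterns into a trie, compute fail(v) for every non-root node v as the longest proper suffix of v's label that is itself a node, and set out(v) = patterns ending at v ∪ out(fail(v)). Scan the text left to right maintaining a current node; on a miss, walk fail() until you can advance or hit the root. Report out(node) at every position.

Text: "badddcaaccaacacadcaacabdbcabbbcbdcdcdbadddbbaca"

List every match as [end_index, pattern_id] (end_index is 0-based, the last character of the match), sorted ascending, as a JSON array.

Build:
Trie (insert patterns):
  0='ε' goto a→6 b→1 c→7
  1='b' goto a→2 b→15
  2='ba' goto b→3 d→12
  3='bab' goto a→4
  4='baba' goto d→5
  5='babad' goto ·  [P0 ends]
  6='a' goto ·  [P1 ends]
  7='c' goto a→10 b→8 c→11
  8='cb' goto b→9
  9='cbb' goto ·  [P2 ends]
  10='ca' goto ·  [P3 ends]
  11='cc' goto ·  [P4 ends]
  12='bad' goto d→13
  13='badd' goto d→14
  14='baddd' goto ·  [P5 ends]
  15='bb' goto ·  [P6 ends]

BFS fail/out derivation:
  fail(1) 'b': from fail(0)=0 chase 'b': 0 ⇒ 0;  out=∅∪out(0)=∅
  fail(6) 'a': from fail(0)=0 chase 'a': 0 ⇒ 0;  out={1}∪out(0)={1}
  fail(7) 'c': from fail(0)=0 chase 'c': 0 ⇒ 0;  out=∅∪out(0)=∅
  fail(2) 'ba': from fail(1)=0 chase 'a': 0 ⇒ 6;  out=∅∪out(6)={1}
  fail(8) 'cb': from fail(7)=0 chase 'b': 0 ⇒ 1;  out=∅∪out(1)=∅
  fail(10) 'ca': from fail(7)=0 chase 'a': 0 ⇒ 6;  out={3}∪out(6)={1,3}
  fail(11) 'cc': from fail(7)=0 chase 'c': 0 ⇒ 7;  out={4}∪out(7)={4}
  fail(15) 'bb': from fail(1)=0 chase 'b': 0 ⇒ 1;  out={6}∪out(1)={6}
  fail(3) 'bab': from fail(2)=6 chase 'b': 6→0 ⇒ 1;  out=∅∪out(1)=∅
  fail(9) 'cbb': from fail(8)=1 chase 'b': 1 ⇒ 15;  out={2}∪out(15)={2,6}
  fail(12) 'bad': from fail(2)=6 chase 'd': 6→0 ⇒ 0;  out=∅∪out(0)=∅
  fail(4) 'baba': from fail(3)=1 chase 'a': 1 ⇒ 2;  out=∅∪out(2)={1}
  fail(13) 'badd': from fail(12)=0 chase 'd': 0 ⇒ 0;  out=∅∪out(0)=∅
  fail(5) 'babad': from fail(4)=2 chase 'd': 2 ⇒ 12;  out={0}∪out(12)={0}
  fail(14) 'baddd': from fail(13)=0 chase 'd': 0 ⇒ 0;  out={5}∪out(0)={5}

Scan:
[0] read 'b'  n0⇒n1
[1] read 'a'  n1⇒n2  emit P1@[1:1]
[2] read 'd'  n2⇒n12
[3] read 'd'  n12⇒n13
[4] read 'd'  n13⇒n14  emit P5@[0:4]
[5] read 'c'  n14⇒n7 ·f
[6] read 'a'  n7⇒n10  emit P1@[6:6],P3@[5:6]
[7] read 'a'  n10⇒n6 ·f  emit P1@[7:7]
[8] read 'c'  n6⇒n7 ·f
[9] read 'c'  n7⇒n11  emit P4@[8:9]
[10] read 'a'  n11⇒n10 ·f  emit P1@[10:10],P3@[9:10]
[11] read 'a'  n10⇒n6 ·f  emit P1@[11:11]
[12] read 'c'  n6⇒n7 ·f
[13] read 'a'  n7⇒n10  emit P1@[13:13],P3@[12:13]
[14] read 'c'  n10⇒n7 ·f
[15] read 'a'  n7⇒n10  emit P1@[15:15],P3@[14:15]
[16] read 'd'  n10⇒n0 ·f
[17] read 'c'  n0⇒n7
[18] read 'a'  n7⇒n10  emit P1@[18:18],P3@[17:18]
[19] read 'a'  n10⇒n6 ·f  emit P1@[19:19]
[20] read 'c'  n6⇒n7 ·f
[21] read 'a'  n7⇒n10  emit P1@[21:21],P3@[20:21]
[22] read 'b'  n10⇒n1 ·f
[23] read 'd'  n1⇒n0 ·f
[24] read 'b'  n0⇒n1
[25] read 'c'  n1⇒n7 ·f
[26] read 'a'  n7⇒n10  emit P1@[26:26],P3@[25:26]
[27] read 'b'  n10⇒n1 ·f
[28] read 'b'  n1⇒n15  emit P6@[27:28]
[29] read 'b'  n15⇒n15 ·f  emit P6@[28:29]
[30] read 'c'  n15⇒n7 ·f
[31] read 'b'  n7⇒n8
[32] read 'd'  n8⇒n0 ·f
[33] read 'c'  n0⇒n7
[34] read 'd'  n7⇒n0 ·f
[35] read 'c'  n0⇒n7
[36] read 'd'  n7⇒n0 ·f
[37] read 'b'  n0⇒n1
[38] read 'a'  n1⇒n2  emit P1@[38:38]
[39] read 'd'  n2⇒n12
[40] read 'd'  n12⇒n13
[41] read 'd'  n13⇒n14  emit P5@[37:41]
[42] read 'b'  n14⇒n1 ·f
[43] read 'b'  n1⇒n15  emit P6@[42:43]
[44] read 'a'  n15⇒n2 ·f  emit P1@[44:44]
[45] read 'c'  n2⇒n7 ·f
[46] read 'a'  n7⇒n10  emit P1@[46:46],P3@[45:46]

All matches (sorted): [[1,1],[4,5],[6,1],[6,3],[7,1],[9,4],[10,1],[10,3],[11,1],[13,1],[13,3],[15,1],[15,3],[18,1],[18,3],[19,1],[21,1],[21,3],[26,1],[26,3],[28,6],[29,6],[38,1],[41,5],[43,6],[44,1],[46,1],[46,3]]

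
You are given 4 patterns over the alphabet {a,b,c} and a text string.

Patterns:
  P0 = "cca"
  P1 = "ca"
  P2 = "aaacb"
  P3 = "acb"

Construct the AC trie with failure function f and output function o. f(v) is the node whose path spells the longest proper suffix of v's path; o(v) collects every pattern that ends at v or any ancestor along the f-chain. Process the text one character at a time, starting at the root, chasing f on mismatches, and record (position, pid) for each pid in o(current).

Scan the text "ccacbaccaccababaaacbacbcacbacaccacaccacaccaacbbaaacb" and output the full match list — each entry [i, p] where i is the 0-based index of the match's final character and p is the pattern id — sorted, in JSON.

Build:
Trie nodes:
  0='ε' goto a→5 c→1
  1='c' goto a→4 c→2
  2='cc' goto a→3
  3='cca' goto ·  ←P0
  4='ca' goto ·  ←P1
  5='a' goto a→6 c→10
  6='aa' goto a→7
  7='aaa' goto c→8
  8='aaac' goto b→9
  9='aaacb' goto ·  ←P2
  10='ac' goto b→11
  11='acb' goto ·  ←P3

BFS fail/out derivation:
  n1('c'): parent n0 fail=0; on 'c' 0 → fail=0;  out ∅∪∅=∅
  n5('a'): parent n0 fail=0; on 'a' 0 → fail=0;  out ∅∪∅=∅
  n2('cc'): parent n1 fail=0; on 'c' 0 → fail=1;  out ∅∪∅=∅
  n4('ca'): parent n1 fail=0; on 'a' 0 → fail=5;  out {1}∪∅={1}
  n6('aa'): parent n5 fail=0; on 'a' 0 → fail=5;  out ∅∪∅=∅
  n10('ac'): parent n5 fail=0; on 'c' 0 → fail=1;  out ∅∪∅=∅
  n3('cca'): parent n2 fail=1; on 'a' 1 → fail=4;  out {0}∪{1}={0,1}
  n7('aaa'): parent n6 fail=5; on 'a' 5 → fail=6;  out ∅∪∅=∅
  n11('acb'): parent n10 fail=1; on 'b' 1→0 → fail=0;  out {3}∪∅={3}
  n8('aaac'): parent n7 fail=6; on 'c' 6→5 → fail=10;  out ∅∪∅=∅
  n9('aaacb'): parent n8 fail=10; on 'b' 10 → fail=11;  out {2}∪{3}={2,3}

Run:
i=0 'c': node 0→1
i=1 'c': node 1→2
i=2 'a': node 2→3  emit P0@[0:2],P1@[1:2]
i=3 'c': node 3→10 ·f
i=4 'b': node 10→11  emit P3@[2:4]
i=5 'a': node 11→5 ·f
i=6 'c': node 5→10
i=7 'c': node 10→2 ·f
i=8 'a': node 2→3  emit P0@[6:8],P1@[7:8]
i=9 'c': node 3→10 ·f
i=10 'c': node 10→2 ·f
i=11 'a': node 2→3  emit P0@[9:11],P1@[10:11]
i=12 'b': node 3→0 ·f
i=13 'a': node 0→5
i=14 'b': node 5→0 ·f
i=15 'a': node 0→5
i=16 'a': node 5→6
i=17 'a': node 6→7
i=18 'c': node 7→8
i=19 'b': node 8→9  emit P2@[15:19],P3@[17:19]
i=20 'a': node 9→5 ·f
i=21 'c': node 5→10
i=22 'b': node 10→11  emit P3@[20:22]
i=23 'c': node 11→1 ·f
i=24 'a': node 1→4  emit P1@[23:24]
i=25 'c': node 4→10 ·f
i=26 'b': node 10→11  emit P3@[24:26]
i=27 'a': node 11→5 ·f
i=28 'c': node 5→10
i=29 'a': node 10→4 ·f  emit P1@[28:29]
i=30 'c': node 4→10 ·f
i=31 'c': node 10→2 ·f
i=32 'a': node 2→3  emit P0@[30:32],P1@[31:32]
i=33 'c': node 3→10 ·f
i=34 'a': node 10→4 ·f  emit P1@[33:34]
i=35 'c': node 4→10 ·f
i=36 'c': node 10→2 ·f
i=37 'a': node 2→3  emit P0@[35:37],P1@[36:37]
i=38 'c': node 3→10 ·f
i=39 'a': node 10→4 ·f  emit P1@[38:39]
i=40 'c': node 4→10 ·f
i=41 'c': node 10→2 ·f
i=42 'a': node 2→3  emit P0@[40:42],P1@[41:42]
i=43 'a': node 3→6 ·f
i=44 'c': node 6→10 ·f
i=45 'b': node 10→11  emit P3@[43:45]
i=46 'b': node 11→0 ·f
i=47 'a': node 0→5
i=48 'a': node 5→6
i=49 'a': node 6→7
i=50 'c': node 7→8
i=51 'b': node 8→9  emit P2@[47:51],P3@[49:51]

Matches: [[2,0],[2,1],[4,3],[8,0],[8,1],[11,0],[11,1],[19,2],[19,3],[22,3],[24,1],[26,3],[29,1],[32,0],[32,1],[34,1],[37,0],[37,1],[39,1],[42,0],[42,1],[45,3],[51,2],[51,3]]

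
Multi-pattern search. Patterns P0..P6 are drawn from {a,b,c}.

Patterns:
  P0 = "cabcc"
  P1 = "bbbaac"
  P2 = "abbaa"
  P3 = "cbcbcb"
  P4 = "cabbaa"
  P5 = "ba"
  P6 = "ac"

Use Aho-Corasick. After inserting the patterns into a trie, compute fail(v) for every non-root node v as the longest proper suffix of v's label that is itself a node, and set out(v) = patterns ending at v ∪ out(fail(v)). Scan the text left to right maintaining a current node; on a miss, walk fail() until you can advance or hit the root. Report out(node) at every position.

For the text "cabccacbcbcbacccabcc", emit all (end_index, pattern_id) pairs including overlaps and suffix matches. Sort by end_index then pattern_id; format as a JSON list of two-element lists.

Construct AC machine:
Trie nodes:
  0='ε' goto a→12 b→6 c→1
  1='c' goto a→2 b→17
  2='ca' goto b→3
  3='cab' goto b→22 c→4
  4='cabc' goto c→5
  5='cabcc' goto ·  ←P0
  6='b' goto a→25 b→7
  7='bb' goto b→8
  8='bbb' goto a→9
  9='bbba' goto a→10
  10='bbbaa' goto c→11
  11='bbbaac' goto ·  ←P1
  12='a' goto b→13 c→26
  13='ab' goto b→14
  14='abb' goto a→15
  15='abba' goto a→16
  16='abbaa' goto ·  ←P2
  17='cb' goto c→18
  18='cbc' goto b→19
  19='cbcb' goto c→20
  20='cbcbc' goto b→21
  21='cbcbcb' goto ·  ←P3
  22='cabb' goto a→23
  23='cabba' goto a→24
  24='cabbaa' goto ·  ←P4
  25='ba' goto ·  ←P5
  26='ac' goto ·  ←P6

Failure links (BFS by depth):
  n1('c'): parent n0 fail=0; on 'c' 0 → fail=0;  out ∅∪∅=∅
  n6('b'): parent n0 fail=0; on 'b' 0 → fail=0;  out ∅∪∅=∅
  n12('a'): parent n0 fail=0; on 'a' 0 → fail=0;  out ∅∪∅=∅
  n2('ca'): parent n1 fail=0; on 'a' 0 → fail=12;  out ∅∪∅=∅
  n7('bb'): parent n6 fail=0; on 'b' 0 → fail=6;  out ∅∪∅=∅
  n13('ab'): parent n12 fail=0; on 'b' 0 → fail=6;  out ∅∪∅=∅
  n17('cb'): parent n1 fail=0; on 'b' 0 → fail=6;  out ∅∪∅=∅
  n25('ba'): parent n6 fail=0; on 'a' 0 → fail=12;  out {5}∪∅={5}
  n26('ac'): parent n12 fail=0; on 'c' 0 → fail=1;  out {6}∪∅={6}
  n3('cab'): parent n2 fail=12; on 'b' 12 → fail=13;  out ∅∪∅=∅
  n8('bbb'): parent n7 fail=6; on 'b' 6 → fail=7;  out ∅∪∅=∅
  n14('abb'): parent n13 fail=6; on 'b' 6 → fail=7;  out ∅∪∅=∅
  n18('cbc'): parent n17 fail=6; on 'c' 6→0 → fail=1;  out ∅∪∅=∅
  n4('cabc'): parent n3 fail=13; on 'c' 13→6→0 → fail=1;  out ∅∪∅=∅
  n9('bbba'): parent n8 fail=7; on 'a' 7→6 → fail=25;  out ∅∪{5}={5}
  n15('abba'): parent n14 fail=7; on 'a' 7→6 → fail=25;  out ∅∪{5}={5}
  n19('cbcb'): parent n18 fail=1; on 'b' 1 → fail=17;  out ∅∪∅=∅
  n22('cabb'): parent n3 fail=13; on 'b' 13 → fail=14;  out ∅∪∅=∅
  n5('cabcc'): parent n4 fail=1; on 'c' 1→0 → fail=1;  out {0}∪∅={0}
  n10('bbbaa'): parent n9 fail=25; on 'a' 25→12→0 → fail=12;  out ∅∪∅=∅
  n16('abbaa'): parent n15 fail=25; on 'a' 25→12→0 → fail=12;  out {2}∪∅={2}
  n20('cbcbc'): parent n19 fail=17; on 'c' 17 → fail=18;  out ∅∪∅=∅
  n23('cabba'): parent n22 fail=14; on 'a' 14 → fail=15;  out ∅∪{5}={5}
  n11('bbbaac'): parent n10 fail=12; on 'c' 12 → fail=26;  out {1}∪{6}={1,6}
  n21('cbcbcb'): parent n20 fail=18; on 'b' 18 → fail=19;  out {3}∪∅={3}
  n24('cabbaa'): parent n23 fail=15; on 'a' 15 → fail=16;  out {4}∪{2}={2,4}

Text stream:
[0] read 'c'  n0⇒n1
[1] read 'a'  n1⇒n2
[2] read 'b'  n2⇒n3
[3] read 'c'  n3⇒n4
[4] read 'c'  n4⇒n5  ** P0@[0:4]
[5] read 'a'  n5⇒n2 (via fail)
[6] read 'c'  n2⇒n26 (via fail)  ** P6@[5:6]
[7] read 'b'  n26⇒n17 (via fail)
[8] read 'c'  n17⇒n18
[9] read 'b'  n18⇒n19
[10] read 'c'  n19⇒n20
[11] read 'b'  n20⇒n21  ** P3@[6:11]
[12] read 'a'  n21⇒n25 (via fail)  ** P5@[11:12]
[13] read 'c'  n25⇒n26 (via fail)  ** P6@[12:13]
[14] read 'c'  n26⇒n1 (via fail)
[15] read 'c'  n1⇒n1 (via fail)
[16] read 'a'  n1⇒n2
[17] read 'b'  n2⇒n3
[18] read 'c'  n3⇒n4
[19] read 'c'  n4⇒n5  ** P0@[15:19]

All matches (sorted): [[4,0],[6,6],[11,3],[12,5],[13,6],[19,0]]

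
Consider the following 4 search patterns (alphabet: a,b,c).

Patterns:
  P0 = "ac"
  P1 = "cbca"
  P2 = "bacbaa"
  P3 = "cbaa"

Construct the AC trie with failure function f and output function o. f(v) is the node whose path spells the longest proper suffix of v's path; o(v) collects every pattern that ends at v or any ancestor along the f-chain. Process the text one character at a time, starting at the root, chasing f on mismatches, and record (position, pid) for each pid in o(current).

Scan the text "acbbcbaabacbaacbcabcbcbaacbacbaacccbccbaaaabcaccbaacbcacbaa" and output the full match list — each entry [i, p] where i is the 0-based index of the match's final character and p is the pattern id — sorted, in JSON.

Build automaton:
Trie nodes:
  n0 'ε': a→1 b→7 c→3
  n1 'a': c→2
  n2 'ac': ·  [P0 ends]
  n3 'c': b→4
  n4 'cb': a→13 c→5
  n5 'cbc': a→6
  n6 'cbca': ·  [P1 ends]
  n7 'b': a→8
  n8 'ba': c→9
  n9 'bac': b→10
  n10 'bacb': a→11
  n11 'bacba': a→12
  n12 'bacbaa': ·  [P2 ends]
  n13 'cba': a→14
  n14 'cbaa': ·  [P3 ends]

BFS fail/out derivation:
  fail(1) 'a': from fail(0)=0 chase 'a': 0 ⇒ 0;  out=∅∪out(0)=∅
  fail(3) 'c': from fail(0)=0 chase 'c': 0 ⇒ 0;  out=∅∪out(0)=∅
  fail(7) 'b': from fail(0)=0 chase 'b': 0 ⇒ 0;  out=∅∪out(0)=∅
  fail(2) 'ac': from fail(1)=0 chase 'c': 0 ⇒ 3;  out={0}∪out(3)={0}
  fail(4) 'cb': from fail(3)=0 chase 'b': 0 ⇒ 7;  out=∅∪out(7)=∅
  fail(8) 'ba': from fail(7)=0 chase 'a': 0 ⇒ 1;  out=∅∪out(1)=∅
  fail(5) 'cbc': from fail(4)=7 chase 'c': 7→0 ⇒ 3;  out=∅∪out(3)=∅
  fail(9) 'bac': from fail(8)=1 chase 'c': 1 ⇒ 2;  out=∅∪out(2)={0}
  fail(13) 'cba': from fail(4)=7 chase 'a': 7 ⇒ 8;  out=∅∪out(8)=∅
  fail(6) 'cbca': from fail(5)=3 chase 'a': 3→0 ⇒ 1;  out={1}∪out(1)={1}
  fail(10) 'bacb': from fail(9)=2 chase 'b': 2→3 ⇒ 4;  out=∅∪out(4)=∅
  fail(14) 'cbaa': from fail(13)=8 chase 'a': 8→1→0 ⇒ 1;  out={3}∪out(1)={3}
  fail(11) 'bacba': from fail(10)=4 chase 'a': 4 ⇒ 13;  out=∅∪out(13)=∅
  fail(12) 'bacbaa': from fail(11)=13 chase 'a': 13 ⇒ 14;  out={2}∪out(14)={2,3}

Text stream:
pos 0 'a': at 1
pos 1 'c': at 2  → match P0@[0:1]
pos 2 'b': at 4 (via fail)
pos 3 'b': at 7 (via fail)
pos 4 'c': at 3 (via fail)
pos 5 'b': at 4
pos 6 'a': at 13
pos 7 'a': at 14  → match P3@[4:7]
pos 8 'b': at 7 (via fail)
pos 9 'a': at 8
pos 10 'c': at 9  → match P0@[9:10]
pos 11 'b': at 10
pos 12 'a': at 11
pos 13 'a': at 12  → match P2@[8:13],P3@[10:13]
pos 14 'c': at 2 (via fail)  → match P0@[13:14]
pos 15 'b': at 4 (via fail)
pos 16 'c': at 5
pos 17 'a': at 6  → match P1@[14:17]
pos 18 'b': at 7 (via fail)
pos 19 'c': at 3 (via fail)
pos 20 'b': at 4
pos 21 'c': at 5
pos 22 'b': at 4 (via fail)
pos 23 'a': at 13
pos 24 'a': at 14  → match P3@[21:24]
pos 25 'c': at 2 (via fail)  → match P0@[24:25]
pos 26 'b': at 4 (via fail)
pos 27 'a': at 13
pos 28 'c': at 9 (via fail)  → match P0@[27:28]
pos 29 'b': at 10
pos 30 'a': at 11
pos 31 'a': at 12  → match P2@[26:31],P3@[28:31]
pos 32 'c': at 2 (via fail)  → match P0@[31:32]
pos 33 'c': at 3 (via fail)
pos 34 'c': at 3 (via fail)
pos 35 'b': at 4
pos 36 'c': at 5
pos 37 'c': at 3 (via fail)
pos 38 'b': at 4
pos 39 'a': at 13
pos 40 'a': at 14  → match P3@[37:40]
pos 41 'a': at 1 (via fail)
pos 42 'a': at 1 (via fail)
pos 43 'b': at 7 (via fail)
pos 44 'c': at 3 (via fail)
pos 45 'a': at 1 (via fail)
pos 46 'c': at 2  → match P0@[45:46]
pos 47 'c': at 3 (via fail)
pos 48 'b': at 4
pos 49 'a': at 13
pos 50 'a': at 14  → match P3@[47:50]
pos 51 'c': at 2 (via fail)  → match P0@[50:51]
pos 52 'b': at 4 (via fail)
pos 53 'c': at 5
pos 54 'a': at 6  → match P1@[51:54]
pos 55 'c': at 2 (via fail)  → match P0@[54:55]
pos 56 'b': at 4 (via fail)
pos 57 'a': at 13
pos 58 'a': at 14  → match P3@[55:58]

Matches: [[1,0],[7,3],[10,0],[13,2],[13,3],[14,0],[17,1],[24,3],[25,0],[28,0],[31,2],[31,3],[32,0],[40,3],[46,0],[50,3],[51,0],[54,1],[55,0],[58,3]]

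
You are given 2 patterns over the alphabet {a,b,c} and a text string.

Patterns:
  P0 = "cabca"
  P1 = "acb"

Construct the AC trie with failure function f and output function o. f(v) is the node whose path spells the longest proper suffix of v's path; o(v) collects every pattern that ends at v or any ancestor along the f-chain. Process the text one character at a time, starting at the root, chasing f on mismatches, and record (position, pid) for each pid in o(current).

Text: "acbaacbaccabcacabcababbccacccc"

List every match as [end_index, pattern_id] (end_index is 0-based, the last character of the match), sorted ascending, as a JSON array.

Construct AC machine:
Trie (insert patterns):
  0='ε' goto a→6 c→1
  1='c' goto a→2
  2='ca' goto b→3
  3='cab' goto c→4
  4='cabc' goto a→5
  5='cabca' goto ·  [P0 ends]
  6='a' goto c→7
  7='ac' goto b→8
  8='acb' goto ·  [P1 ends]

Failure links (BFS by depth):
  n1('c'): parent n0 fail=0; on 'c' 0 → fail=0;  out ∅∪∅=∅
  n6('a'): parent n0 fail=0; on 'a' 0 → fail=0;  out ∅∪∅=∅
  n2('ca'): parent n1 fail=0; on 'a' 0 → fail=6;  out ∅∪∅=∅
  n7('ac'): parent n6 fail=0; on 'c' 0 → fail=1;  out ∅∪∅=∅
  n3('cab'): parent n2 fail=6; on 'b' 6→0 → fail=0;  out ∅∪∅=∅
  n8('acb'): parent n7 fail=1; on 'b' 1→0 → fail=0;  out {1}∪∅={1}
  n4('cabc'): parent n3 fail=0; on 'c' 0 → fail=1;  out ∅∪∅=∅
  n5('cabca'): parent n4 fail=1; on 'a' 1 → fail=2;  out {0}∪∅={0}

Run:
pos 0 'a': at 6
pos 1 'c': at 7
pos 2 'b': at 8  → match P1@[0:2]
pos 3 'a': at 6 (fail-walked)
pos 4 'a': at 6 (fail-walked)
pos 5 'c': at 7
pos 6 'b': at 8  → match P1@[4:6]
pos 7 'a': at 6 (fail-walked)
pos 8 'c': at 7
pos 9 'c': at 1 (fail-walked)
pos 10 'a': at 2
pos 11 'b': at 3
pos 12 'c': at 4
pos 13 'a': at 5  → match P0@[9:13]
pos 14 'c': at 7 (fail-walked)
pos 15 'a': at 2 (fail-walked)
pos 16 'b': at 3
pos 17 'c': at 4
pos 18 'a': at 5  → match P0@[14:18]
pos 19 'b': at 3 (fail-walked)
pos 20 'a': at 6 (fail-walked)
pos 21 'b': at 0 (fail-walked)
pos 22 'b': at 0
pos 23 'c': at 1
pos 24 'c': at 1 (fail-walked)
pos 25 'a': at 2
pos 26 'c': at 7 (fail-walked)
pos 27 'c': at 1 (fail-walked)
pos 28 'c': at 1 (fail-walked)
pos 29 'c': at 1 (fail-walked)

Matches: [[2,1],[6,1],[13,0],[18,0]]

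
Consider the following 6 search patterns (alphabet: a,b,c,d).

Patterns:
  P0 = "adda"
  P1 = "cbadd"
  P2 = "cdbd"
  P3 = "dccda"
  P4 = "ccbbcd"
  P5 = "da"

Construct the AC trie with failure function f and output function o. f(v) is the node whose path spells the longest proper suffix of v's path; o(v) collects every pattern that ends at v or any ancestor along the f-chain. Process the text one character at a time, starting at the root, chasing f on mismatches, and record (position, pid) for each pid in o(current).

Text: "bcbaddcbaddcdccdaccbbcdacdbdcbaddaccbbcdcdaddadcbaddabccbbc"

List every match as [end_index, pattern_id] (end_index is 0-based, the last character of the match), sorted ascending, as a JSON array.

Build automaton:
Trie (insert patterns):
  0='ε' goto a→1 c→5 d→13
  1='a' goto d→2
  2='ad' goto d→3
  3='add' goto a→4
  4='adda' goto ·  [P0 ends]
  5='c' goto b→6 c→18 d→10
  6='cb' goto a→7
  7='cba' goto d→8
  8='cbad' goto d→9
  9='cbadd' goto ·  [P1 ends]
  10='cd' goto b→11
  11='cdb' goto d→12
  12='cdbd' goto ·  [P2 ends]
  13='d' goto a→23 c→14
  14='dc' goto c→15
  15='dcc' goto d→16
  16='dccd' goto a→17
  17='dccda' goto ·  [P3 ends]
  18='cc' goto b→19
  19='ccb' goto b→20
  20='ccbb' goto c→21
  21='ccbbc' goto d→22
  22='ccbbcd' goto ·  [P4 ends]
  23='da' goto ·  [P5 ends]

BFS fail/out derivation:
  fail(1) 'a': from fail(0)=0 chase 'a': 0 ⇒ 0;  out=∅∪out(0)=∅
  fail(5) 'c': from fail(0)=0 chase 'c': 0 ⇒ 0;  out=∅∪out(0)=∅
  fail(13) 'd': from fail(0)=0 chase 'd': 0 ⇒ 0;  out=∅∪out(0)=∅
  fail(2) 'ad': from fail(1)=0 chase 'd': 0 ⇒ 13;  out=∅∪out(13)=∅
  fail(6) 'cb': from fail(5)=0 chase 'b': 0 ⇒ 0;  out=∅∪out(0)=∅
  fail(10) 'cd': from fail(5)=0 chase 'd': 0 ⇒ 13;  out=∅∪out(13)=∅
  fail(14) 'dc': from fail(13)=0 chase 'c': 0 ⇒ 5;  out=∅∪out(5)=∅
  fail(18) 'cc': from fail(5)=0 chase 'c': 0 ⇒ 5;  out=∅∪out(5)=∅
  fail(23) 'da': from fail(13)=0 chase 'a': 0 ⇒ 1;  out={5}∪out(1)={5}
  fail(3) 'add': from fail(2)=13 chase 'd': 13→0 ⇒ 13;  out=∅∪out(13)=∅
  fail(7) 'cba': from fail(6)=0 chase 'a': 0 ⇒ 1;  out=∅∪out(1)=∅
  fail(11) 'cdb': from fail(10)=13 chase 'b': 13→0 ⇒ 0;  out=∅∪out(0)=∅
  fail(15) 'dcc': from fail(14)=5 chase 'c': 5 ⇒ 18;  out=∅∪out(18)=∅
  fail(19) 'ccb': from fail(18)=5 chase 'b': 5 ⇒ 6;  out=∅∪out(6)=∅
  fail(4) 'adda': from fail(3)=13 chase 'a': 13 ⇒ 23;  out={0}∪out(23)={0,5}
  fail(8) 'cbad': from fail(7)=1 chase 'd': 1 ⇒ 2;  out=∅∪out(2)=∅
  fail(12) 'cdbd': from fail(11)=0 chase 'd': 0 ⇒ 13;  out={2}∪out(13)={2}
  fail(16) 'dccd': from fail(15)=18 chase 'd': 18→5 ⇒ 10;  out=∅∪out(10)=∅
  fail(20) 'ccbb': from fail(19)=6 chase 'b': 6→0 ⇒ 0;  out=∅∪out(0)=∅
  fail(9) 'cbadd': from fail(8)=2 chase 'd': 2 ⇒ 3;  out={1}∪out(3)={1}
  fail(17) 'dccda': from fail(16)=10 chase 'a': 10→13 ⇒ 23;  out={3}∪out(23)={3,5}
  fail(21) 'ccbbc': from fail(20)=0 chase 'c': 0 ⇒ 5;  out=∅∪out(5)=∅
  fail(22) 'ccbbcd': from fail(21)=5 chase 'd': 5 ⇒ 10;  out={4}∪out(10)={4}

Text stream:
i=0 'b': node 0→0
i=1 'c': node 0→5
i=2 'b': node 5→6
i=3 'a': node 6→7
i=4 'd': node 7→8
i=5 'd': node 8→9  ** P1@[1:5]
i=6 'c': node 9→14 (fail-walked)
i=7 'b': node 14→6 (fail-walked)
i=8 'a': node 6→7
i=9 'd': node 7→8
i=10 'd': node 8→9  ** P1@[6:10]
i=11 'c': node 9→14 (fail-walked)
i=12 'd': node 14→10 (fail-walked)
i=13 'c': node 10→14 (fail-walked)
i=14 'c': node 14→15
i=15 'd': node 15→16
i=16 'a': node 16→17  ** P3@[12:16],P5@[15:16]
i=17 'c': node 17→5 (fail-walked)
i=18 'c': node 5→18
i=19 'b': node 18→19
i=20 'b': node 19→20
i=21 'c': node 20→21
i=22 'd': node 21→22  ** P4@[17:22]
i=23 'a': node 22→23 (fail-walked)  ** P5@[22:23]
i=24 'c': node 23→5 (fail-walked)
i=25 'd': node 5→10
i=26 'b': node 10→11
i=27 'd': node 11→12  ** P2@[24:27]
i=28 'c': node 12→14 (fail-walked)
i=29 'b': node 14→6 (fail-walked)
i=30 'a': node 6→7
i=31 'd': node 7→8
i=32 'd': node 8→9  ** P1@[28:32]
i=33 'a': node 9→4 (fail-walked)  ** P0@[30:33],P5@[32:33]
i=34 'c': node 4→5 (fail-walked)
i=35 'c': node 5→18
i=36 'b': node 18→19
i=37 'b': node 19→20
i=38 'c': node 20→21
i=39 'd': node 21→22  ** P4@[34:39]
i=40 'c': node 22→14 (fail-walked)
i=41 'd': node 14→10 (fail-walked)
i=42 'a': node 10→23 (fail-walked)  ** P5@[41:42]
i=43 'd': node 23→2 (fail-walked)
i=44 'd': node 2→3
i=45 'a': node 3→4  ** P0@[42:45],P5@[44:45]
i=46 'd': node 4→2 (fail-walked)
i=47 'c': node 2→14 (fail-walked)
i=48 'b': node 14→6 (fail-walked)
i=49 'a': node 6→7
i=50 'd': node 7→8
i=51 'd': node 8→9  ** P1@[47:51]
i=52 'a': node 9→4 (fail-walked)  ** P0@[49:52],P5@[51:52]
i=53 'b': node 4→0 (fail-walked)
i=54 'c': node 0→5
i=55 'c': node 5→18
i=56 'b': node 18→19
i=57 'b': node 19→20
i=58 'c': node 20→21

All matches (sorted): [[5,1],[10,1],[16,3],[16,5],[22,4],[23,5],[27,2],[32,1],[33,0],[33,5],[39,4],[42,5],[45,0],[45,5],[51,1],[52,0],[52,5]]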